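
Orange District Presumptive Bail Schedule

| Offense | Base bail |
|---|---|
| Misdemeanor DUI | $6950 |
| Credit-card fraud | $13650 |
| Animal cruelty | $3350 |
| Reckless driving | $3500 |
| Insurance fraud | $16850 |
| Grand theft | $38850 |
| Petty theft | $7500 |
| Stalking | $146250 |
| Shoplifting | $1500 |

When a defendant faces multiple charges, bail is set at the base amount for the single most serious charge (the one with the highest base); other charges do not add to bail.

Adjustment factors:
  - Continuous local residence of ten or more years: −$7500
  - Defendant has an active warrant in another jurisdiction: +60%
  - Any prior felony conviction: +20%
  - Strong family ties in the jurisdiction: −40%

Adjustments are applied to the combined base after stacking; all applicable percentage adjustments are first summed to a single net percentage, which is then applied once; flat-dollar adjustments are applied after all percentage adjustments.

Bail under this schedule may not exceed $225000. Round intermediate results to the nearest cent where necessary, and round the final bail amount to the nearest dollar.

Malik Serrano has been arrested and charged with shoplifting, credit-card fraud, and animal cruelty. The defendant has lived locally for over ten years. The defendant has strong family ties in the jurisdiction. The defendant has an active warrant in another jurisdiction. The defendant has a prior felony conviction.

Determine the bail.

$11610

Base amounts from the schedule: shoplifting $1500; credit-card fraud $13650; animal cruelty $3350.
Stacking rule: use the highest base only. Highest is credit-card fraud at $13650. Combined base = $13650.
Net percentage adjustment: +60% +20% −40% = +40%. $13650 × 1.4 = $19110.
Continuous local residence of ten or more years (−$7500 flat): $19110 − $7500 = $11610.
$11610 is within the $225000 maximum.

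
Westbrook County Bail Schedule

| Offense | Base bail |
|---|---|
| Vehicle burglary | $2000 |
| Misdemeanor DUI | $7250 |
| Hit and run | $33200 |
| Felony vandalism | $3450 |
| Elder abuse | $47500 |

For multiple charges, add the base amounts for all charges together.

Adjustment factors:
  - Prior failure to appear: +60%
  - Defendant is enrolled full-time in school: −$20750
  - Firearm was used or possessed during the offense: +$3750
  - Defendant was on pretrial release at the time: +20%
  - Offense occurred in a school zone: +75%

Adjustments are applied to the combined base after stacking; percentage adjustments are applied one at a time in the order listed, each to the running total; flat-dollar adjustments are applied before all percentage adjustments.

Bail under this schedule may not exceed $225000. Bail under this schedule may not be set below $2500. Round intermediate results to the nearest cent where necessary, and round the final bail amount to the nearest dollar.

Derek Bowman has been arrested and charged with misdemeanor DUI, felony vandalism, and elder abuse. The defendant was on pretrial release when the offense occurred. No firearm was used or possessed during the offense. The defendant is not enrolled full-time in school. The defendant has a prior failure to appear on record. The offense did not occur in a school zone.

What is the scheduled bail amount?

Base amounts from the schedule: misdemeanor DUI $7250; felony vandalism $3450; elder abuse $47500.
Stacking rule: sum of all bases. $7250 + $3450 + $47500 = $58200.
Prior failure to appear (+60%): $58200 × 1.6 = $93120.
Defendant was on pretrial release at the time (+20%): $93120 × 1.2 = $111744.
$111744 is within the $225000 maximum.
$111744 is at or above the $2500 minimum.

$111744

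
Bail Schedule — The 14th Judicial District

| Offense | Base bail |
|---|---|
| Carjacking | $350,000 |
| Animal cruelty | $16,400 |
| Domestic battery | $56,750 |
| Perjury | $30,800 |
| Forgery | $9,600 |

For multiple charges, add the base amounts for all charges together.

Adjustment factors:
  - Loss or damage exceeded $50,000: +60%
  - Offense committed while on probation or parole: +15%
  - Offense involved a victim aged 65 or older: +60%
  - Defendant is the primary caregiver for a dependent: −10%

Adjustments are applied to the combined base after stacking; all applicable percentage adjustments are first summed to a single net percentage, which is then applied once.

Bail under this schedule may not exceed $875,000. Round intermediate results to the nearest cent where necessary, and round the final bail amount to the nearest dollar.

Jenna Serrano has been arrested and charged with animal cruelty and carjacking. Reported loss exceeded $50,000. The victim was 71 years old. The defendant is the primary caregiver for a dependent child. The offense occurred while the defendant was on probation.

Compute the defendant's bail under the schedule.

Base amounts from the schedule: animal cruelty $16,400; carjacking $350,000.
Stacking rule: sum of all bases. $16,400 + $350,000 = $366,400.
Net percentage adjustment: +60% +15% +60% −10% = +125%. $366,400 × 2.25 = $824,400.
$824,400 is within the $875,000 maximum.

$824,400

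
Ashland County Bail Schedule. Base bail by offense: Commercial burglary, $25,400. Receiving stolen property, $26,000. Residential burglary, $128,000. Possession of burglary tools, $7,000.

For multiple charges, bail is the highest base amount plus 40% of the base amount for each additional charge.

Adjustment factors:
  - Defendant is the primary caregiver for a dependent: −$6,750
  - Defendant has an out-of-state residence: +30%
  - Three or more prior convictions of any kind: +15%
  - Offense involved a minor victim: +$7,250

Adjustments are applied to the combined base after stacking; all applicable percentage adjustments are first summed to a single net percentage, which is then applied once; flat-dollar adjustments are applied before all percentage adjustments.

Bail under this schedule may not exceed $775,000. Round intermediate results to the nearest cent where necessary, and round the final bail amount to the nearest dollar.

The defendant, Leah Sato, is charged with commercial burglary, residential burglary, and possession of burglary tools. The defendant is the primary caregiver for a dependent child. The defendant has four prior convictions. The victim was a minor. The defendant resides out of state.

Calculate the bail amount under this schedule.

$205,117

Base amounts from the schedule: commercial burglary $25,400; residential burglary $128,000; possession of burglary tools $7,000.
Stacking rule: highest base plus 40% of each additional charge. Highest is residential burglary at $128,000. Additional: $25,400 × 40% = $10,160; $7,000 × 40% = $2,800. Combined base = $128,000 + $12,960 = $140,960.
Defendant is the primary caregiver for a dependent (−$6,750 flat): $140,960 − $6,750 = $134,210.
Offense involved a minor victim (+$7,250 flat): $134,210 + $7,250 = $141,460.
Net percentage adjustment: +30% +15% = +45%. $141,460 × 1.45 = $205,117.
$205,117 is within the $775,000 maximum.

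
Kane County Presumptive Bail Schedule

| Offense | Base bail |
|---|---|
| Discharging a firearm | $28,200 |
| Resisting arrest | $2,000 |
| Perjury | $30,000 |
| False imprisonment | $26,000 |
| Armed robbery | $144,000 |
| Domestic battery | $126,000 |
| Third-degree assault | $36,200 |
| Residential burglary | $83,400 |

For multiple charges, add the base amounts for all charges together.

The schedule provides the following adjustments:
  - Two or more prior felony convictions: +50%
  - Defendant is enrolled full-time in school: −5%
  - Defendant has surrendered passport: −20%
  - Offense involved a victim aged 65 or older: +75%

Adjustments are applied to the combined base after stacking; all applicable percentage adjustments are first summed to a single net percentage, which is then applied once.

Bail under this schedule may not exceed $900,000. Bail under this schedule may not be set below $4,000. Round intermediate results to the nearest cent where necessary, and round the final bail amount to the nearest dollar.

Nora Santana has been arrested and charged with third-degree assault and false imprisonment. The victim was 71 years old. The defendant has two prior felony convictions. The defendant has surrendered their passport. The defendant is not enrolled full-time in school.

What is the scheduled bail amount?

$127,510

Base amounts from the schedule: third-degree assault $36,200; false imprisonment $26,000.
Stacking rule: sum of all bases. $36,200 + $26,000 = $62,200.
Net percentage adjustment: +50% −20% +75% = +105%. $62,200 × 2.05 = $127,510.
$127,510 is within the $900,000 maximum.
$127,510 is at or above the $4,000 minimum.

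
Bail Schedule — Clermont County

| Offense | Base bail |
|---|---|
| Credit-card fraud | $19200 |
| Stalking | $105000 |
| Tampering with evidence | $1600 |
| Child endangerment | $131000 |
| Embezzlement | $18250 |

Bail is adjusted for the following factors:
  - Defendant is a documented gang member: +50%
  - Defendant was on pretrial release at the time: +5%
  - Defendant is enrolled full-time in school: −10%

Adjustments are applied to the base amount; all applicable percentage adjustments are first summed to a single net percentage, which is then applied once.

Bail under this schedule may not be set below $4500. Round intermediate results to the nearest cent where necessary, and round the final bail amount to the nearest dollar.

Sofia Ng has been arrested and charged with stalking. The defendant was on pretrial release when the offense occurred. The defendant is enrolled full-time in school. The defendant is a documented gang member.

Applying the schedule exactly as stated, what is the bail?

Base amounts from the schedule: stalking $105000.
Single charge. Combined base = $105000.
Net percentage adjustment: +50% +5% −10% = +45%. $105000 × 1.45 = $152250.
$152250 is at or above the $4500 minimum.

$152250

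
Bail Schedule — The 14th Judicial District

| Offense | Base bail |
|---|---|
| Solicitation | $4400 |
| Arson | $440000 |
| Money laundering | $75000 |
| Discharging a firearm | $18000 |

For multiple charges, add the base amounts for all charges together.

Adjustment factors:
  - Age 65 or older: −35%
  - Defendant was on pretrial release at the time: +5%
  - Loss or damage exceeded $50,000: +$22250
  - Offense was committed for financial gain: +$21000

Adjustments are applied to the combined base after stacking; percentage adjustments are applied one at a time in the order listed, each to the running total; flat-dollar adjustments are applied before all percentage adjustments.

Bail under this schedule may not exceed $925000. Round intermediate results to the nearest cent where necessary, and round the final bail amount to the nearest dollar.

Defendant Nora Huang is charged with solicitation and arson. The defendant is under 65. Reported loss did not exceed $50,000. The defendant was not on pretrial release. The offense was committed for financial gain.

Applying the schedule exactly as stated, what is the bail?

$465400

Base amounts from the schedule: solicitation $4400; arson $440000.
Stacking rule: sum of all bases. $4400 + $440000 = $444400.
Offense was committed for financial gain (+$21000 flat): $444400 + $21000 = $465400.
$465400 is within the $925000 maximum.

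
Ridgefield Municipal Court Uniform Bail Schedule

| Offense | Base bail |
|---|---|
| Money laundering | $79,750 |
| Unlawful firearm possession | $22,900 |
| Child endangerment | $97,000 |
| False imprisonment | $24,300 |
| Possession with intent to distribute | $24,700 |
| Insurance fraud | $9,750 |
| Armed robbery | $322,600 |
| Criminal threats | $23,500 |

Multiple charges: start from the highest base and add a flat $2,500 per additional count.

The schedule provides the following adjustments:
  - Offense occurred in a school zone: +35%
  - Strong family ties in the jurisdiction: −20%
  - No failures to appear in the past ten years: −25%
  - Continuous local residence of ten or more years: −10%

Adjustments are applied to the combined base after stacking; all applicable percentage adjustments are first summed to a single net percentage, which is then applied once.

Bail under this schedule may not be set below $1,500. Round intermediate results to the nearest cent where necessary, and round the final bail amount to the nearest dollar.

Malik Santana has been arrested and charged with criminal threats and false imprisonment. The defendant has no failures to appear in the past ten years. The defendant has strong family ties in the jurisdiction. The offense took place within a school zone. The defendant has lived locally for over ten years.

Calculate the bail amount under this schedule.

Base amounts from the schedule: criminal threats $23,500; false imprisonment $24,300.
Stacking rule: highest base plus $2,500 per additional charge. Highest is false imprisonment at $24,300; 1 additional charge → +$2,500. Combined base = $26,800.
Net percentage adjustment: +35% −20% −25% −10% = −20%. $26,800 × 0.8 = $21,440.
$21,440 is at or above the $1,500 minimum.

$21,440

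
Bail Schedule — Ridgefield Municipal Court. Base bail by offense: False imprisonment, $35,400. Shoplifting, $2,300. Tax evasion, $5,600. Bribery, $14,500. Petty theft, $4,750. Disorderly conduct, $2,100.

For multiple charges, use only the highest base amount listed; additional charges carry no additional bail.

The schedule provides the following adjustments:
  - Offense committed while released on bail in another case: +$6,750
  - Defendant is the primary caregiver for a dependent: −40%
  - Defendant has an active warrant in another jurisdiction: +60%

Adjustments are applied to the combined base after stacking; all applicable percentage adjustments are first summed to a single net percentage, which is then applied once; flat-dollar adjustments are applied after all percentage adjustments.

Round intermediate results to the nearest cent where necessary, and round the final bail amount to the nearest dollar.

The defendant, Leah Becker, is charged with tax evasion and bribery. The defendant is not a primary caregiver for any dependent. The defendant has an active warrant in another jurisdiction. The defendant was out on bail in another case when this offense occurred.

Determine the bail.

Base amounts from the schedule: tax evasion $5,600; bribery $14,500.
Stacking rule: use the highest base only. Highest is bribery at $14,500. Combined base = $14,500.
Defendant has an active warrant in another jurisdiction (+60%): $14,500 × 1.6 = $23,200.
Offense committed while released on bail in another case (+$6,750 flat): $23,200 + $6,750 = $29,950.

$29,950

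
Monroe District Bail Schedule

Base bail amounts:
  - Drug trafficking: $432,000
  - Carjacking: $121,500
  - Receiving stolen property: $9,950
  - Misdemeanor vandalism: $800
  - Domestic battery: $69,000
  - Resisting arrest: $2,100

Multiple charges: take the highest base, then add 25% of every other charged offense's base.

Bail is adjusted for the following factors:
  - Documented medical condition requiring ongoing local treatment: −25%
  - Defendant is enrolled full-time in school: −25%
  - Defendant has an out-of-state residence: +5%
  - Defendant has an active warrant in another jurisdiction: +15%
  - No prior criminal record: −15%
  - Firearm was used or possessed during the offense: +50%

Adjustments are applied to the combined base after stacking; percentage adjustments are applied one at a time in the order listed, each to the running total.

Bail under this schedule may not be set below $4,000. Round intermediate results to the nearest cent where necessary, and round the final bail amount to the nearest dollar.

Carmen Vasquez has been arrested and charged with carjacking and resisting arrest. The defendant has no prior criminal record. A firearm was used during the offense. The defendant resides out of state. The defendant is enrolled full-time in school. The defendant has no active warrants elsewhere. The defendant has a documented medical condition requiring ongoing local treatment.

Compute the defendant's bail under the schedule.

Base amounts from the schedule: carjacking $121,500; resisting arrest $2,100.
Stacking rule: highest base plus 25% of each additional charge. Highest is carjacking at $121,500. Additional: $2,100 × 25% = $525. Combined base = $121,500 + $525 = $122,025.
Documented medical condition requiring ongoing local treatment (−25%): $122,025 × 0.75 = $91,518.75.
Defendant is enrolled full-time in school (−25%): $91,518.75 × 0.75 = $68,639.06.
Defendant has an out-of-state residence (+5%): $68,639.06 × 1.05 = $72,071.01.
No prior criminal record (−15%): $72,071.01 × 0.85 = $61,260.36.
Firearm was used or possessed during the offense (+50%): $61,260.36 × 1.5 = $91,890.54.
$91,890.54 is at or above the $4,000 minimum.
Rounded to the nearest dollar: $91,891.

$91,891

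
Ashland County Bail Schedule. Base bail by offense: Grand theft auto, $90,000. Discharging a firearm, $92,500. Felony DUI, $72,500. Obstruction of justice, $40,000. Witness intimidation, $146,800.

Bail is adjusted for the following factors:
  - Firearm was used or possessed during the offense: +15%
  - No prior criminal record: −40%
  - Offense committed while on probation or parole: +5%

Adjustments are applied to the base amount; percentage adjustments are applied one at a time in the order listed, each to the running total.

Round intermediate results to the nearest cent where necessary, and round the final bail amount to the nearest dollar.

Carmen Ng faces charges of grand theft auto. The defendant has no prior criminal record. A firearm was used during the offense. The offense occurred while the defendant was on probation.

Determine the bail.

Base amounts from the schedule: grand theft auto $90,000.
Single charge. Combined base = $90,000.
Firearm was used or possessed during the offense (+15%): $90,000 × 1.15 = $103,500.
No prior criminal record (−40%): $103,500 × 0.6 = $62,100.
Offense committed while on probation or parole (+5%): $62,100 × 1.05 = $65,205.

$65,205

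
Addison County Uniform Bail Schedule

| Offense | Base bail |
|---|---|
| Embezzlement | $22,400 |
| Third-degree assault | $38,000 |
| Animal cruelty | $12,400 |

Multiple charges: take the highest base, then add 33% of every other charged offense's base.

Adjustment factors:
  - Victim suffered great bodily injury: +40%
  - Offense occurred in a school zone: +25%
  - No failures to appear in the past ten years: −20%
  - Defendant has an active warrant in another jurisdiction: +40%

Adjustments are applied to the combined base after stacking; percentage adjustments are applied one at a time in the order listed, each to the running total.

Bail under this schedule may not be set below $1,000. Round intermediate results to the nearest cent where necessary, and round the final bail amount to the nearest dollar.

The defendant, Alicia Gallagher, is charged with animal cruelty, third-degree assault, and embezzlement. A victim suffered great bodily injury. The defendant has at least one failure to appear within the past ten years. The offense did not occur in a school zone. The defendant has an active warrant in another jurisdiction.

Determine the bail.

Base amounts from the schedule: animal cruelty $12,400; third-degree assault $38,000; embezzlement $22,400.
Stacking rule: highest base plus 33% of each additional charge. Highest is third-degree assault at $38,000. Additional: $12,400 × 33% = $4,092; $22,400 × 33% = $7,392. Combined base = $38,000 + $11,484 = $49,484.
Victim suffered great bodily injury (+40%): $49,484 × 1.4 = $69,277.60.
Defendant has an active warrant in another jurisdiction (+40%): $69,277.60 × 1.4 = $96,988.64.
$96,988.64 is at or above the $1,000 minimum.
Rounded to the nearest dollar: $96,989.

$96,989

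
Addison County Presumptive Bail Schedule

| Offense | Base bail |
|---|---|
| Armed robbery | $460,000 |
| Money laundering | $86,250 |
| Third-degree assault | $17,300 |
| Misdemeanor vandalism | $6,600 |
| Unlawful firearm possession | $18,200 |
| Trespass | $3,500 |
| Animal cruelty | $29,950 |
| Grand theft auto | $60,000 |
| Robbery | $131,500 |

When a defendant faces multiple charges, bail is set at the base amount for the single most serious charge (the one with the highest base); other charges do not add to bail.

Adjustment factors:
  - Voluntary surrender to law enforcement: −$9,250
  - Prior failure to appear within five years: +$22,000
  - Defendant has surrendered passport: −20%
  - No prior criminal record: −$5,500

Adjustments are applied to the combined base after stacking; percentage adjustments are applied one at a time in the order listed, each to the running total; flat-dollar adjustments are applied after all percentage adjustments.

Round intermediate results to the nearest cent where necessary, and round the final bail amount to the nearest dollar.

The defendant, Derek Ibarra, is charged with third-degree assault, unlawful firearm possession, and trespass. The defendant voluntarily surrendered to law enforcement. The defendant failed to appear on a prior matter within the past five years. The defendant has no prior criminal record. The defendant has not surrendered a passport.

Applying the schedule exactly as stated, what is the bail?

$25,450

Base amounts from the schedule: third-degree assault $17,300; unlawful firearm possession $18,200; trespass $3,500.
Stacking rule: use the highest base only. Highest is unlawful firearm possession at $18,200. Combined base = $18,200.
Voluntary surrender to law enforcement (−$9,250 flat): $18,200 − $9,250 = $8,950.
Prior failure to appear within five years (+$22,000 flat): $8,950 + $22,000 = $30,950.
No prior criminal record (−$5,500 flat): $30,950 − $5,500 = $25,450.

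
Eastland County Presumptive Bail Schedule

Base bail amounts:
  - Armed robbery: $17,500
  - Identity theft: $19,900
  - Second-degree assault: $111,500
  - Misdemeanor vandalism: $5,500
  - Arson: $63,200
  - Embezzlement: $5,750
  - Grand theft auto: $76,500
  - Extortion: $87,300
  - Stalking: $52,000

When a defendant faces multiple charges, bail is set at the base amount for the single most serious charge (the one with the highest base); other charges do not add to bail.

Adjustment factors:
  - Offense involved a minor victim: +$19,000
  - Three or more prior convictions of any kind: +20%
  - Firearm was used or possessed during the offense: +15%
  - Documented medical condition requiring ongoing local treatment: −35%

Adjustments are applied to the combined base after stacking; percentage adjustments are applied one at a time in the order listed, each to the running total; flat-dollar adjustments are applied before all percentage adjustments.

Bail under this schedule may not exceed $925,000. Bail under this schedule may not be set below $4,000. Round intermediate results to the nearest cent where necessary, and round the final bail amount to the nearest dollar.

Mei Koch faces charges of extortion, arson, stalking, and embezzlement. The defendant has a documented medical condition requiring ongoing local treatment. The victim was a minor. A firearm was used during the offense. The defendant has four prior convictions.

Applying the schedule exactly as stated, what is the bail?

$95,351

Base amounts from the schedule: extortion $87,300; arson $63,200; stalking $52,000; embezzlement $5,750.
Stacking rule: use the highest base only. Highest is extortion at $87,300. Combined base = $87,300.
Offense involved a minor victim (+$19,000 flat): $87,300 + $19,000 = $106,300.
Three or more prior convictions of any kind (+20%): $106,300 × 1.2 = $127,560.
Firearm was used or possessed during the offense (+15%): $127,560 × 1.15 = $146,694.
Documented medical condition requiring ongoing local treatment (−35%): $146,694 × 0.65 = $95,351.10.
$95,351.10 is within the $925,000 maximum.
$95,351.10 is at or above the $4,000 minimum.
Rounded to the nearest dollar: $95,351.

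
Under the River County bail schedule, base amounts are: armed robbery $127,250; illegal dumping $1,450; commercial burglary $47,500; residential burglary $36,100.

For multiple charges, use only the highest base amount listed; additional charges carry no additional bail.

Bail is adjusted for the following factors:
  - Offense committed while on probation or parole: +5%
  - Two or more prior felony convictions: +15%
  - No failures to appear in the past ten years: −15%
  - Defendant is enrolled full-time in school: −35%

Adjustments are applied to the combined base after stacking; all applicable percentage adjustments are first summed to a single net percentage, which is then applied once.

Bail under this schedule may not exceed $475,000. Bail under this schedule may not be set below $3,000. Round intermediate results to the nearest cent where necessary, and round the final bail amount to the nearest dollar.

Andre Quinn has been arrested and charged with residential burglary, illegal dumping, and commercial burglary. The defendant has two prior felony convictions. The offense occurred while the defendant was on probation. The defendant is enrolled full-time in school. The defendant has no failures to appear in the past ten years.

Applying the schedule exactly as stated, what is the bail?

$33,250

Base amounts from the schedule: residential burglary $36,100; illegal dumping $1,450; commercial burglary $47,500.
Stacking rule: use the highest base only. Highest is commercial burglary at $47,500. Combined base = $47,500.
Net percentage adjustment: +5% +15% −15% −35% = −30%. $47,500 × 0.7 = $33,250.
$33,250 is within the $475,000 maximum.
$33,250 is at or above the $3,000 minimum.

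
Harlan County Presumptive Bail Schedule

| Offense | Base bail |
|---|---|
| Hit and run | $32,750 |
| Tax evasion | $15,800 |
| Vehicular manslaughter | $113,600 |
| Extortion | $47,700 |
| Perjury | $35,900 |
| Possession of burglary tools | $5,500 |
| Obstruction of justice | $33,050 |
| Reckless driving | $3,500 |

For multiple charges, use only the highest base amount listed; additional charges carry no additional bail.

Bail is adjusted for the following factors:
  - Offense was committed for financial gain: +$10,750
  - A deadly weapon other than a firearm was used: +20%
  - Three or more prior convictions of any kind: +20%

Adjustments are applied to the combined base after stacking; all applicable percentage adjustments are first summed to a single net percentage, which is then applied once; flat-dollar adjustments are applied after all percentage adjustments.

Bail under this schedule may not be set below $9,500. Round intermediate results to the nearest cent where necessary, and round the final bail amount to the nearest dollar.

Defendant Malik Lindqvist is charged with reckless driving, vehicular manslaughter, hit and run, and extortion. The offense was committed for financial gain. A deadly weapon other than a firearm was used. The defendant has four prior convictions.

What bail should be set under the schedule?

Base amounts from the schedule: reckless driving $3,500; vehicular manslaughter $113,600; hit and run $32,750; extortion $47,700.
Stacking rule: use the highest base only. Highest is vehicular manslaughter at $113,600. Combined base = $113,600.
Net percentage adjustment: +20% +20% = +40%. $113,600 × 1.4 = $159,040.
Offense was committed for financial gain (+$10,750 flat): $159,040 + $10,750 = $169,790.
$169,790 is at or above the $9,500 minimum.

$169,790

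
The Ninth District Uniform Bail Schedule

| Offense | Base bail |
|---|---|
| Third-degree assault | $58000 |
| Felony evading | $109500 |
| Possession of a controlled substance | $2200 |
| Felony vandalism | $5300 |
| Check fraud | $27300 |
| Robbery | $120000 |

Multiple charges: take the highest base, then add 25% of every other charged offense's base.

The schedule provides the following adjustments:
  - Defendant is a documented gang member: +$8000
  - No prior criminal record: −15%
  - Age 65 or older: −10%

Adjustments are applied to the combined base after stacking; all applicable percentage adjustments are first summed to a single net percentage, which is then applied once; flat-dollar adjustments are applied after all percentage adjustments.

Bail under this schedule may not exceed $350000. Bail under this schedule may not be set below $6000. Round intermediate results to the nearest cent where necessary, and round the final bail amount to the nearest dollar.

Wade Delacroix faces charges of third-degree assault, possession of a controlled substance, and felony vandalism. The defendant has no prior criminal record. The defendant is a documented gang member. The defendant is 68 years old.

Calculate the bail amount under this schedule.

$52906

Base amounts from the schedule: third-degree assault $58000; possession of a controlled substance $2200; felony vandalism $5300.
Stacking rule: highest base plus 25% of each additional charge. Highest is third-degree assault at $58000. Additional: $2200 × 25% = $550; $5300 × 25% = $1325. Combined base = $58000 + $1875 = $59875.
Net percentage adjustment: −15% −10% = −25%. $59875 × 0.75 = $44906.25.
Defendant is a documented gang member (+$8000 flat): $44906.25 + $8000 = $52906.25.
$52906.25 is within the $350000 maximum.
$52906.25 is at or above the $6000 minimum.
Rounded to the nearest dollar: $52906.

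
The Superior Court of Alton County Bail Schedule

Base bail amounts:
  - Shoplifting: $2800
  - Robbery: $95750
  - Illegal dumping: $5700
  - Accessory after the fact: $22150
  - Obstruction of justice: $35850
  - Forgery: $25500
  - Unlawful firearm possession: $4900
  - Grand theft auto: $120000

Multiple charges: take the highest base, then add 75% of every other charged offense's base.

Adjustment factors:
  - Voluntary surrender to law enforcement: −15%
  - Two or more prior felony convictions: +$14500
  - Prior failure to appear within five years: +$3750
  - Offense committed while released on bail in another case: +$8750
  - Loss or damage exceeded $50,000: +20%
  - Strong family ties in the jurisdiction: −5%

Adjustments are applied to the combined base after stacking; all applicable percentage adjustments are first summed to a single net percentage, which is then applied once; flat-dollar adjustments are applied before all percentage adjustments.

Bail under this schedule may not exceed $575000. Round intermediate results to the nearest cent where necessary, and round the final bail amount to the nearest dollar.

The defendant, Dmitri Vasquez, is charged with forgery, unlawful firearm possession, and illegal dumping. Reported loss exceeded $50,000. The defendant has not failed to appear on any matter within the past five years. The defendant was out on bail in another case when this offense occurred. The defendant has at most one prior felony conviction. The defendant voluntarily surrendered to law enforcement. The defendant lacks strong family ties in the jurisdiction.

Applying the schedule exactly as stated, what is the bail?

$44310

Base amounts from the schedule: forgery $25500; unlawful firearm possession $4900; illegal dumping $5700.
Stacking rule: highest base plus 75% of each additional charge. Highest is forgery at $25500. Additional: $4900 × 75% = $3675; $5700 × 75% = $4275. Combined base = $25500 + $7950 = $33450.
Offense committed while released on bail in another case (+$8750 flat): $33450 + $8750 = $42200.
Net percentage adjustment: −15% +20% = +5%. $42200 × 1.05 = $44310.
$44310 is within the $575000 maximum.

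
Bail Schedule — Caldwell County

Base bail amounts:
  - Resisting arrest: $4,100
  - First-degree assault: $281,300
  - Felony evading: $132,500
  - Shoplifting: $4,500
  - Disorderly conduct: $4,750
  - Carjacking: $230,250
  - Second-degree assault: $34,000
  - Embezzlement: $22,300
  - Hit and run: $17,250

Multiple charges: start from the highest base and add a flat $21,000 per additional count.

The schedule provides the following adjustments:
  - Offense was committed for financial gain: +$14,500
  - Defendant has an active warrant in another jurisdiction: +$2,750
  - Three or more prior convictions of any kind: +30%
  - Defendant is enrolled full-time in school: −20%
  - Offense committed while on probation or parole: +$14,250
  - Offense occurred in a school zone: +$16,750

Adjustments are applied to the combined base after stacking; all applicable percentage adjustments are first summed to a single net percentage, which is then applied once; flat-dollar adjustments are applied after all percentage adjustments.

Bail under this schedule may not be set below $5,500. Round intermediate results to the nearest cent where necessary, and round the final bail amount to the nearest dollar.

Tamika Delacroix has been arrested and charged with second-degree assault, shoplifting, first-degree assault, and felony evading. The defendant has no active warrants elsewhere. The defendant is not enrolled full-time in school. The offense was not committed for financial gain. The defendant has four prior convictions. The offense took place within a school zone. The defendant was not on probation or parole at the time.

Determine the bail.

$464,340

Base amounts from the schedule: second-degree assault $34,000; shoplifting $4,500; first-degree assault $281,300; felony evading $132,500.
Stacking rule: highest base plus $21,000 per additional charge. Highest is first-degree assault at $281,300; 3 additional charges → +$63,000. Combined base = $344,300.
Three or more prior convictions of any kind (+30%): $344,300 × 1.3 = $447,590.
Offense occurred in a school zone (+$16,750 flat): $447,590 + $16,750 = $464,340.
$464,340 is at or above the $5,500 minimum.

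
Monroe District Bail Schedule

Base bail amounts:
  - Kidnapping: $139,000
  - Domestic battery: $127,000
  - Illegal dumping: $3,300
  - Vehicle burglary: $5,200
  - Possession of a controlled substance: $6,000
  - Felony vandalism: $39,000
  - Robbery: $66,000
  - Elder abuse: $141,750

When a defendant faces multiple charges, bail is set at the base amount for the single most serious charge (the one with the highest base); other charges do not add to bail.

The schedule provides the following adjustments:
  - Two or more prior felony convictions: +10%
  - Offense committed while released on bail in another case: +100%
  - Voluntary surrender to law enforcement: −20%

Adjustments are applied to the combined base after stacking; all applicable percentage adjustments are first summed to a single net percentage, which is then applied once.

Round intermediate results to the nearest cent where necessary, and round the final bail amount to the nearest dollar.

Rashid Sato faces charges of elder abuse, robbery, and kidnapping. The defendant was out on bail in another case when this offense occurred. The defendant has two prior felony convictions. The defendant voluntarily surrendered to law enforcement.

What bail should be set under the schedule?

$269,325

Base amounts from the schedule: elder abuse $141,750; robbery $66,000; kidnapping $139,000.
Stacking rule: use the highest base only. Highest is elder abuse at $141,750. Combined base = $141,750.
Net percentage adjustment: +10% +100% −20% = +90%. $141,750 × 1.9 = $269,325.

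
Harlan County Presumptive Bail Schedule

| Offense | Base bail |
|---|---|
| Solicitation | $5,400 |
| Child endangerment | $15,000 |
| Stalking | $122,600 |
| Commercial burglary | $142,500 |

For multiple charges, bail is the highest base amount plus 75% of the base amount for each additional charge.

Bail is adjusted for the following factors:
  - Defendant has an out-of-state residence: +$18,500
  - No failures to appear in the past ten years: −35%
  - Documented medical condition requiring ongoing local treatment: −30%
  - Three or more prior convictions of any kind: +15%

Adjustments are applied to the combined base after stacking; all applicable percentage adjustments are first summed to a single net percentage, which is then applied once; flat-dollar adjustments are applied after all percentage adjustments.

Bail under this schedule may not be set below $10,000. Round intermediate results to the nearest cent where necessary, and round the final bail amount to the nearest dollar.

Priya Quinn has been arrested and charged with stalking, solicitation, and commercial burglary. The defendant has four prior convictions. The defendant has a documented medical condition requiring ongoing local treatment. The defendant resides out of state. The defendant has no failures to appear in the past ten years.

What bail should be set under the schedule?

Base amounts from the schedule: stalking $122,600; solicitation $5,400; commercial burglary $142,500.
Stacking rule: highest base plus 75% of each additional charge. Highest is commercial burglary at $142,500. Additional: $122,600 × 75% = $91,950; $5,400 × 75% = $4,050. Combined base = $142,500 + $96,000 = $238,500.
Net percentage adjustment: −35% −30% +15% = −50%. $238,500 × 0.5 = $119,250.
Defendant has an out-of-state residence (+$18,500 flat): $119,250 + $18,500 = $137,750.
$137,750 is at or above the $10,000 minimum.

$137,750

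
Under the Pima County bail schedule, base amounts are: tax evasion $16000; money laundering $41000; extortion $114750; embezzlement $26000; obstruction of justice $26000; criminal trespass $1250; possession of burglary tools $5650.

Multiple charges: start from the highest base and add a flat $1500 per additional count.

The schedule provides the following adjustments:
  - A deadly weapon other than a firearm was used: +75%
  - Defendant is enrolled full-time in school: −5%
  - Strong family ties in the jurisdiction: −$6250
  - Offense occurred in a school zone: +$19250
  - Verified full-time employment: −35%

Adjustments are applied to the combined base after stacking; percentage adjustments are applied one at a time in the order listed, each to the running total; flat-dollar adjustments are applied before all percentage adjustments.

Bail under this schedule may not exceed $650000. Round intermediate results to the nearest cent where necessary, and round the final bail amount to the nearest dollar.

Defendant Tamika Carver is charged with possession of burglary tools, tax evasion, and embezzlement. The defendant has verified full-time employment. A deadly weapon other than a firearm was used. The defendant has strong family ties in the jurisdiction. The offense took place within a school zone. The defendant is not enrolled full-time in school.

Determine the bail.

Base amounts from the schedule: possession of burglary tools $5650; tax evasion $16000; embezzlement $26000.
Stacking rule: highest base plus $1500 per additional charge. Highest is embezzlement at $26000; 2 additional charges → +$3000. Combined base = $29000.
Strong family ties in the jurisdiction (−$6250 flat): $29000 − $6250 = $22750.
Offense occurred in a school zone (+$19250 flat): $22750 + $19250 = $42000.
A deadly weapon other than a firearm was used (+75%): $42000 × 1.75 = $73500.
Verified full-time employment (−35%): $73500 × 0.65 = $47775.
$47775 is within the $650000 maximum.

$47775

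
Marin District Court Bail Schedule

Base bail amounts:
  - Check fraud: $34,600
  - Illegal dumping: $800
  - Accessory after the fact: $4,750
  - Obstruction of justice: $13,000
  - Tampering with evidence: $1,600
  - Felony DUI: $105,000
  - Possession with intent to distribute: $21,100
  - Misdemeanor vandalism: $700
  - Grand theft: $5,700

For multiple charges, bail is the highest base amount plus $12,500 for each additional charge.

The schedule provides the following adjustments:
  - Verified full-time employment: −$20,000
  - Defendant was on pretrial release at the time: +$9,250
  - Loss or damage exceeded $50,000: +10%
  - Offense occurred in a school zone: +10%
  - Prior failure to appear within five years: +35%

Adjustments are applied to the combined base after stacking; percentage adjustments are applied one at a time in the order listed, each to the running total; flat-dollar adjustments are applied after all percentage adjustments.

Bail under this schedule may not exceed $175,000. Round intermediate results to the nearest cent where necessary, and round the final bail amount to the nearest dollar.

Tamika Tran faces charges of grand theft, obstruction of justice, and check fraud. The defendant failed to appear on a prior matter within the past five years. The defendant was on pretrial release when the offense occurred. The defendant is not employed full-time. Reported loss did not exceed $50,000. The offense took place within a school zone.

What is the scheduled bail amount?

$97,756

Base amounts from the schedule: grand theft $5,700; obstruction of justice $13,000; check fraud $34,600.
Stacking rule: highest base plus $12,500 per additional charge. Highest is check fraud at $34,600; 2 additional charges → +$25,000. Combined base = $59,600.
Offense occurred in a school zone (+10%): $59,600 × 1.1 = $65,560.
Prior failure to appear within five years (+35%): $65,560 × 1.35 = $88,506.
Defendant was on pretrial release at the time (+$9,250 flat): $88,506 + $9,250 = $97,756.
$97,756 is within the $175,000 maximum.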